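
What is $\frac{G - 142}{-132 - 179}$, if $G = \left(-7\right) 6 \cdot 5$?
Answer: $\frac{352}{311} \approx 1.1318$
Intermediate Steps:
$G = -210$ ($G = \left(-42\right) 5 = -210$)
$\frac{G - 142}{-132 - 179} = \frac{-210 - 142}{-132 - 179} = - \frac{352}{-311} = \left(-352\right) \left(- \frac{1}{311}\right) = \frac{352}{311}$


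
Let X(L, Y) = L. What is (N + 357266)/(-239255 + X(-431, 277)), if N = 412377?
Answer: -769643/239686 ≈ -3.2110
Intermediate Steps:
(N + 357266)/(-239255 + X(-431, 277)) = (412377 + 357266)/(-239255 - 431) = 769643/(-239686) = 769643*(-1/239686) = -769643/239686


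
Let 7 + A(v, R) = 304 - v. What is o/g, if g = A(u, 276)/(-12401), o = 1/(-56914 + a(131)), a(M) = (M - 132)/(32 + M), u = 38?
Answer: 2021363/2402738597 ≈ 0.00084127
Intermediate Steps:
a(M) = (-132 + M)/(32 + M)
o = -163/9276983 (o = 1/(-56914 + (-132 + 131)/(32 + 131)) = 1/(-56914 - 1/163) = 1/(-9276983/163) = -163/9276983 ≈ -1.7570e-5)
A(v, R) = 297 - v (A(v, R) = -7 + (304 - v) = 297 - v)
g = -259/12401 (g = (297 - 1*38)/(-12401) = (297 - 38)*(-1/12401) = 259*(-1/12401) = -259/12401 ≈ -0.020885)
o/g = -163/(9276983*(-259/12401)) = -163/9276983*(-12401/259) = 2021363/2402738597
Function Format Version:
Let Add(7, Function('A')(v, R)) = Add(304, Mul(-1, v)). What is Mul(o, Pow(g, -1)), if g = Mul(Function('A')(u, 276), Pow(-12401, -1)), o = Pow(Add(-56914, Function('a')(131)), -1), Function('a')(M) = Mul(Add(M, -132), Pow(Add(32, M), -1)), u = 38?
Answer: Rational(2021363, 2402738597) ≈ 0.00084127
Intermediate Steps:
Function('a')(M) = Mul(Pow(Add(32, M), -1), Add(-132, M)) (Function('a')(M) = Mul(Add(-132, M), Pow(Add(32, M), -1)) = Mul(Pow(Add(32, M), -1), Add(-132, M)))
o = Rational(-163, 9276983) (o = Pow(Add(-56914, Mul(Pow(Add(32, 131), -1), Add(-132, 131))), -1) = Pow(Add(-56914, Mul(Pow(163, -1), -1)), -1) = Pow(Add(-56914, Mul(Rational(1, 163), -1)), -1) = Pow(Add(-56914, Rational(-1, 163)), -1) = Pow(Rational(-9276983, 163), -1) = Rational(-163, 9276983) ≈ -1.7570e-5)
Function('A')(v, R) = Add(297, Mul(-1, v)) (Function('A')(v, R) = Add(-7, Add(304, Mul(-1, v))) = Add(297, Mul(-1, v)))
g = Rational(-259, 12401) (g = Mul(Add(297, Mul(-1, 38)), Pow(-12401, -1)) = Mul(Add(297, -38), Rational(-1, 12401)) = Mul(259, Rational(-1, 12401)) = Rational(-259, 12401) ≈ -0.020885)
Mul(o, Pow(g, -1)) = Mul(Rational(-163, 9276983), Pow(Rational(-259, 12401), -1)) = Mul(Rational(-163, 9276983), Rational(-12401, 259)) = Rational(2021363, 2402738597)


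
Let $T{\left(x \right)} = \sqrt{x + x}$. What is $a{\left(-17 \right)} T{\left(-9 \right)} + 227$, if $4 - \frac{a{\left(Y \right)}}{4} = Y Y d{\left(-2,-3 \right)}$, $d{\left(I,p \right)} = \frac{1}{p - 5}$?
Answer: $227 + \frac{963 i \sqrt{2}}{2} \approx 227.0 + 680.94 i$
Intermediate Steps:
$T{\left(x \right)} = \sqrt{2} \sqrt{x}$ ($T{\left(x \right)} = \sqrt{2 x} = \sqrt{2} \sqrt{x}$)
$d{\left(I,p \right)} = \frac{1}{-5 + p}$
$a{\left(Y \right)} = 16 + \frac{Y^{2}}{2}$ ($a{\left(Y \right)} = 16 - 4 \frac{Y Y}{-5 - 3} = 16 - 4 \frac{Y^{2}}{-8} = 16 - 4 Y^{2} \left(- \frac{1}{8}\right) = 16 - 4 \left(- \frac{Y^{2}}{8}\right) = 16 + \frac{Y^{2}}{2}$)
$a{\left(-17 \right)} T{\left(-9 \right)} + 227 = \left(16 + \frac{\left(-17\right)^{2}}{2}\right) \sqrt{2} \sqrt{-9} + 227 = \left(16 + \frac{1}{2} \cdot 289\right) \sqrt{2} \cdot 3 i + 227 = \left(16 + \frac{289}{2}\right) 3 i \sqrt{2} + 227 = \frac{321 \cdot 3 i \sqrt{2}}{2} + 227 = \frac{963 i \sqrt{2}}{2} + 227 = 227 + \frac{963 i \sqrt{2}}{2}$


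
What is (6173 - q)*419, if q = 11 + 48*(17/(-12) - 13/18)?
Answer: 7874686/3 ≈ 2.6249e+6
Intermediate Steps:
q = -275/3 (q = 11 + 48*(17*(-1/12) - 13*1/18) = 11 + 48*(-17/12 - 13/18) = 11 + 48*(-77/36) = 11 - 308/3 = -275/3 ≈ -91.667)
(6173 - q)*419 = (6173 - 1*(-275/3))*419 = (6173 + 275/3)*419 = (18794/3)*419 = 7874686/3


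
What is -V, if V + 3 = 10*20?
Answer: -197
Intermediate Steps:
V = 197 (V = -3 + 10*20 = -3 + 200 = 197)
-V = -1*197 = -197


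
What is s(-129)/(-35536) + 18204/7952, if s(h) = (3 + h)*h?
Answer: 16176423/8830696 ≈ 1.8318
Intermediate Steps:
s(h) = h*(3 + h)
s(-129)/(-35536) + 18204/7952 = -129*(3 - 129)/(-35536) + 18204/7952 = -129*(-126)*(-1/35536) + 18204*(1/7952) = 16254*(-1/35536) + 4551/1988 = -8127/17768 + 4551/1988 = 16176423/8830696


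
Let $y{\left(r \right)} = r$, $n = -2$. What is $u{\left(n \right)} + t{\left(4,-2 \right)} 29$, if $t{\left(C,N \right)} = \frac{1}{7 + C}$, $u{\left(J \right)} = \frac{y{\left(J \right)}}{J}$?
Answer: $\frac{40}{11} \approx 3.6364$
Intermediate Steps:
$u{\left(J \right)} = 1$ ($u{\left(J \right)} = \frac{J}{J} = 1$)
$u{\left(n \right)} + t{\left(4,-2 \right)} 29 = 1 + \frac{1}{7 + 4} \cdot 29 = 1 + \frac{1}{11} \cdot 29 = 1 + \frac{29}{11} = \frac{40}{11}$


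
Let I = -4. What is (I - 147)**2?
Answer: 22801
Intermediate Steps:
(I - 147)**2 = (-4 - 147)**2 = (-151)**2 = 22801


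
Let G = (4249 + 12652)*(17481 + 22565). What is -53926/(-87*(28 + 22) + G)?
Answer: -26963/338406548 ≈ -7.9676e-5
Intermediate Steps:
G = 676817446 (G = 16901*40046 = 676817446)
-53926/(-87*(28 + 22) + G) = -53926/(-87*(28 + 22) + 676817446) = -53926/(-87*50 + 676817446) = -53926/(-4350 + 676817446) = -53926/676813096 = -53926*1/676813096 = -26963/338406548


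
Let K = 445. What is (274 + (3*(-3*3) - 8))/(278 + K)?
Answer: 239/723 ≈ 0.33057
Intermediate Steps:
(274 + (3*(-3*3) - 8))/(278 + K) = (274 + (3*(-3*3) - 8))/(278 + 445) = (274 + (3*(-9) - 8))/723 = (274 + (-27 - 8))*(1/723) = (274 - 35)*(1/723) = 239*(1/723) = 239/723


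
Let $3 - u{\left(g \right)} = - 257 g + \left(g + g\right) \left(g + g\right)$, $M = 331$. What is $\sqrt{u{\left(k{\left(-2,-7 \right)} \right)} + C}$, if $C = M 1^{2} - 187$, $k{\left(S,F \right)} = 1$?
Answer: $20$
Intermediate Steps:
$C = 144$ ($C = 331 \cdot 1^{2} - 187 = 331 \cdot 1 - 187 = 331 - 187 = 144$)
$u{\left(g \right)} = 3 - 4 g^{2} + 257 g$ ($u{\left(g \right)} = 3 - \left(- 257 g + \left(g + g\right) \left(g + g\right)\right) = 3 - \left(- 257 g + 2 g 2 g\right) = 3 - \left(- 257 g + 4 g^{2}\right) = 3 - 4 g^{2} + 257 g$)
$\sqrt{u{\left(k{\left(-2,-7 \right)} \right)} + C} = \sqrt{\left(3 - 4 \cdot 1^{2} + 257 \cdot 1\right) + 144} = \sqrt{\left(3 - 4 + 257\right) + 144} = \sqrt{256 + 144} = \sqrt{400} = 20$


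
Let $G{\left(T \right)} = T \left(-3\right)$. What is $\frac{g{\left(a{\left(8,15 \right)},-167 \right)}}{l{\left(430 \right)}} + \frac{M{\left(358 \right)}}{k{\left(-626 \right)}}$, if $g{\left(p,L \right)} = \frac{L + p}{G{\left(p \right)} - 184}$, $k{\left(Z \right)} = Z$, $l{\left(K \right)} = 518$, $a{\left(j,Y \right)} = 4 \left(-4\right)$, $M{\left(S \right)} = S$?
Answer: $- \frac{12552913}{22050224} \approx -0.56929$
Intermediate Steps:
$a{\left(j,Y \right)} = -16$
$G{\left(T \right)} = - 3 T$
$g{\left(p,L \right)} = \frac{L + p}{-184 - 3 p}$ ($g{\left(p,L \right)} = \frac{L + p}{- 3 p - 184} = \frac{L + p}{-184 - 3 p}$)
$\frac{g{\left(a{\left(8,15 \right)},-167 \right)}}{l{\left(430 \right)}} + \frac{M{\left(358 \right)}}{k{\left(-626 \right)}} = \frac{\frac{1}{184 + 3 \left(-16\right)} \left(\left(-1\right) \left(-167\right) - -16\right)}{518} + \frac{358}{-626} = \frac{167 + 16}{184 - 48} \cdot \frac{1}{518} + 358 \left(- \frac{1}{626}\right) = \frac{1}{136} \cdot 183 \cdot \frac{1}{518} - \frac{179}{313} = \frac{183}{136} \cdot \frac{1}{518} - \frac{179}{313} = \frac{183}{70448} - \frac{179}{313} = - \frac{12552913}{22050224}$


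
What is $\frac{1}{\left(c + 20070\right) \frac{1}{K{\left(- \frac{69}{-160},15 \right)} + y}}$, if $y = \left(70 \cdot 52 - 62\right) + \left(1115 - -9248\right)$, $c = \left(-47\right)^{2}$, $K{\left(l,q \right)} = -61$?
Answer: $\frac{13880}{22279} \approx 0.62301$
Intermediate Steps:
$c = 2209$
$y = 13941$ ($y = \left(3640 - 62\right) + \left(1115 + 9248\right) = 3578 + 10363 = 13941$)
$\frac{1}{\left(c + 20070\right) \frac{1}{K{\left(- \frac{69}{-160},15 \right)} + y}} = \frac{1}{\left(2209 + 20070\right) \frac{1}{-61 + 13941}} = \frac{1}{22279 \cdot \frac{1}{13880}} = \frac{1}{\frac{22279}{13880}} = \frac{13880}{22279}$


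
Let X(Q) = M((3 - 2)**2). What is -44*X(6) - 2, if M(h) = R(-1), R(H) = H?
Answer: 42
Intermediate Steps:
M(h) = -1
X(Q) = -1
-44*X(6) - 2 = -44*(-1) - 2 = 44 - 2 = 42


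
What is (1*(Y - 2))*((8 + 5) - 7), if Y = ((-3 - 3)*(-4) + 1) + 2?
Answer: 150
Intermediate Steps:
Y = 27 (Y = (-6*(-4) + 1) + 2 = (24 + 1) + 2 = 25 + 2 = 27)
(1*(Y - 2))*((8 + 5) - 7) = (1*(27 - 2))*((8 + 5) - 7) = (1*25)*(13 - 7) = 25*6 = 150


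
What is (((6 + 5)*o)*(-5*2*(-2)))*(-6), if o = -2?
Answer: 2640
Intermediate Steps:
(((6 + 5)*o)*(-5*2*(-2)))*(-6) = (((6 + 5)*(-2))*(-5*2*(-2)))*(-6) = ((11*(-2))*(-10*(-2)))*(-6) = -22*20*(-6) = -440*(-6) = 2640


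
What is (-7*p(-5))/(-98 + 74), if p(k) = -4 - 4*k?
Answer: 14/3 ≈ 4.6667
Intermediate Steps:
(-7*p(-5))/(-98 + 74) = (-7*(-4 - 4*(-5)))/(-98 + 74) = -7*(-4 + 20)/(-24) = -7*16*(-1/24) = -112*(-1/24) = 14/3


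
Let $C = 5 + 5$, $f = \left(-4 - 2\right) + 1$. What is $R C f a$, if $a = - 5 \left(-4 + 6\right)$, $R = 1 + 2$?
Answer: $1500$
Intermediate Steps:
$R = 3$
$f = -5$ ($f = -6 + 1 = -5$)
$C = 10$
$a = -10$ ($a = \left(-5\right) 2 = -10$)
$R C f a = 3 \cdot 10 \left(-5\right) \left(-10\right) = 30 \left(-5\right) \left(-10\right) = \left(-150\right) \left(-10\right) = 1500$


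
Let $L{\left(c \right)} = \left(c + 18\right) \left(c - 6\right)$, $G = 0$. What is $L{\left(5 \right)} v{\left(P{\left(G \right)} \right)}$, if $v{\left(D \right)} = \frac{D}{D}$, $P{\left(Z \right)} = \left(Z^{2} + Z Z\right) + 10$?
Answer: $-23$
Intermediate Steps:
$L{\left(c \right)} = \left(-6 + c\right) \left(18 + c\right)$ ($L{\left(c \right)} = \left(18 + c\right) \left(-6 + c\right) = \left(-6 + c\right) \left(18 + c\right)$)
$P{\left(Z \right)} = 10 + 2 Z^{2}$ ($P{\left(Z \right)} = \left(Z^{2} + Z^{2}\right) + 10 = 2 Z^{2} + 10 = 10 + 2 Z^{2}$)
$v{\left(D \right)} = 1$
$L{\left(5 \right)} v{\left(P{\left(G \right)} \right)} = \left(-108 + 5^{2} + 12 \cdot 5\right) 1 = \left(-108 + 25 + 60\right) 1 = \left(-23\right) 1 = -23$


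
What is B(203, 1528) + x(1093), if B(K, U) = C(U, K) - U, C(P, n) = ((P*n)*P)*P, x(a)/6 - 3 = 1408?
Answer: 724212647194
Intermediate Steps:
x(a) = 8466 (x(a) = 18 + 6*1408 = 18 + 8448 = 8466)
C(P, n) = n*P³ (C(P, n) = (n*P²)*P = n*P³)
B(K, U) = -U + K*U³ (B(K, U) = K*U³ - U = -U + K*U³)
B(203, 1528) + x(1093) = (-1*1528 + 203*1528³) + 8466 = (-1528 + 203*3567549952) + 8466 = (-1528 + 724212640256) + 8466 = 724212638728 + 8466 = 724212647194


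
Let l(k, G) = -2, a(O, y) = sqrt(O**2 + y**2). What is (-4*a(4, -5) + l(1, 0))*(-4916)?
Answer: 9832 + 19664*sqrt(41) ≈ 1.3574e+5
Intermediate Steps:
(-4*a(4, -5) + l(1, 0))*(-4916) = (-4*sqrt(4**2 + (-5)**2) - 2)*(-4916) = (-4*sqrt(16 + 25) - 2)*(-4916) = (-4*sqrt(41) - 2)*(-4916) = (-2 - 4*sqrt(41))*(-4916) = 9832 + 19664*sqrt(41)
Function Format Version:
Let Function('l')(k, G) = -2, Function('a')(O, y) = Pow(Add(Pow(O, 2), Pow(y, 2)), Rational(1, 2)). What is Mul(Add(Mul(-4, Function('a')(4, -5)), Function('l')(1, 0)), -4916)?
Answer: Add(9832, Mul(19664, Pow(41, Rational(1, 2)))) ≈ 1.3574e+5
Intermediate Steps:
Mul(Add(Mul(-4, Function('a')(4, -5)), Function('l')(1, 0)), -4916) = Mul(Add(Mul(-4, Pow(Add(Pow(4, 2), Pow(-5, 2)), Rational(1, 2))), -2), -4916) = Mul(Add(Mul(-4, Pow(Add(16, 25), Rational(1, 2))), -2), -4916) = Mul(Add(Mul(-4, Pow(41, Rational(1, 2))), -2), -4916) = Mul(Add(-2, Mul(-4, Pow(41, Rational(1, 2)))), -4916) = Add(9832, Mul(19664, Pow(41, Rational(1, 2))))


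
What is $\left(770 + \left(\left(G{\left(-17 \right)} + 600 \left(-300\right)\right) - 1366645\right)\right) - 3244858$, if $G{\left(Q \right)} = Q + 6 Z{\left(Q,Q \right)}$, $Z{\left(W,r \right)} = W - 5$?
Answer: $-4790882$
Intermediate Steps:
$Z{\left(W,r \right)} = -5 + W$
$G{\left(Q \right)} = -30 + 7 Q$ ($G{\left(Q \right)} = Q + 6 \left(-5 + Q\right) = Q + \left(-30 + 6 Q\right) = -30 + 7 Q$)
$\left(770 + \left(\left(G{\left(-17 \right)} + 600 \left(-300\right)\right) - 1366645\right)\right) - 3244858 = \left(770 + \left(\left(\left(-30 + 7 \left(-17\right)\right) + 600 \left(-300\right)\right) - 1366645\right)\right) - 3244858 = \left(770 - 1546794\right) - 3244858 = -1546024 - 3244858 = -4790882$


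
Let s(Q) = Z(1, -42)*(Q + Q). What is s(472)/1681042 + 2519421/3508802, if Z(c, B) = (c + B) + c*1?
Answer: 186489097871/268111069622 ≈ 0.69557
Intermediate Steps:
Z(c, B) = B + 2*c (Z(c, B) = (B + c) + c = B + 2*c)
s(Q) = -80*Q (s(Q) = (-42 + 2*1)*(Q + Q) = (-42 + 2)*(2*Q) = -80*Q)
s(472)/1681042 + 2519421/3508802 = -80*472/1681042 + 2519421/3508802 = -37760*1/1681042 + 2519421*(1/3508802) = -18880/840521 + 2519421/3508802 = 186489097871/268111069622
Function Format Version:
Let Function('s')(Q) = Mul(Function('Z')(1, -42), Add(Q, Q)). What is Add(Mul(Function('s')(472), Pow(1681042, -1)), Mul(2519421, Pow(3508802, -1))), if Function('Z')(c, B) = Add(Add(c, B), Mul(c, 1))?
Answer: Rational(186489097871, 268111069622) ≈ 0.69557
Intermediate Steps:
Function('Z')(c, B) = Add(B, Mul(2, c)) (Function('Z')(c, B) = Add(Add(B, c), c) = Add(B, Mul(2, c)))
Function('s')(Q) = Mul(-80, Q) (Function('s')(Q) = Mul(Add(-42, Mul(2, 1)), Add(Q, Q)) = Mul(Add(-42, 2), Mul(2, Q)) = Mul(-40, Mul(2, Q)) = Mul(-80, Q))
Add(Mul(Function('s')(472), Pow(1681042, -1)), Mul(2519421, Pow(3508802, -1))) = Add(Mul(Mul(-80, 472), Pow(1681042, -1)), Mul(2519421, Pow(3508802, -1))) = Add(Mul(-37760, Rational(1, 1681042)), Mul(2519421, Rational(1, 3508802))) = Add(Rational(-18880, 840521), Rational(2519421, 3508802)) = Rational(186489097871, 268111069622)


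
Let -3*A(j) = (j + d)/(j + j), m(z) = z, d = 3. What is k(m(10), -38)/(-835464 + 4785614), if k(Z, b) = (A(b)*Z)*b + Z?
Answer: 41/2370090 ≈ 1.7299e-5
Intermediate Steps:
A(j) = -(3 + j)/(6*j) (A(j) = -(j + 3)/(3*(j + j)) = -(3 + j)/(3*(2*j)) = -(3 + j)*1/(2*j)/3 = -(3 + j)/(6*j))
k(Z, b) = Z + Z*(-3 - b)/6 (k(Z, b) = (((-3 - b)/(6*b))*Z)*b + Z = (Z*(-3 - b)/(6*b))*b + Z = Z*(-3 - b)/6 + Z = Z + Z*(-3 - b)/6)
k(m(10), -38)/(-835464 + 4785614) = ((1/6)*10*(3 - 1*(-38)))/(-835464 + 4785614) = ((1/6)*10*(3 + 38))/3950150 = ((1/6)*10*41)*(1/3950150) = (205/3)*(1/3950150) = 41/2370090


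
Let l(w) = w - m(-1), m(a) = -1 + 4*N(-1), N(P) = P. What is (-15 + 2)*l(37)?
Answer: -546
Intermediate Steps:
m(a) = -5 (m(a) = -1 + 4*(-1) = -1 - 4 = -5)
l(w) = 5 + w (l(w) = w - 1*(-5) = w + 5 = 5 + w)
(-15 + 2)*l(37) = (-15 + 2)*(5 + 37) = -13*42 = -546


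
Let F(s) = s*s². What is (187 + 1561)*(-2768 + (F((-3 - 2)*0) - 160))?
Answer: -5118144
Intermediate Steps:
F(s) = s³
(187 + 1561)*(-2768 + (F((-3 - 2)*0) - 160)) = (187 + 1561)*(-2768 + (((-3 - 2)*0)³ - 160)) = 1748*(-2768 + ((-5*0)³ - 160)) = 1748*(-2768 + (0³ - 160)) = 1748*(-2768 + (0 - 160)) = 1748*(-2768 - 160) = 1748*(-2928) = -5118144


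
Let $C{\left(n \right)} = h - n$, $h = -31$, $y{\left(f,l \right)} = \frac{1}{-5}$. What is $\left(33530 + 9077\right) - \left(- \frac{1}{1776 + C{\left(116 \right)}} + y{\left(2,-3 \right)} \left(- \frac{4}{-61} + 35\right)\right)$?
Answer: $\frac{21172559651}{496845} \approx 42614.0$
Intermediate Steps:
$y{\left(f,l \right)} = - \frac{1}{5}$
$C{\left(n \right)} = -31 - n$
$\left(33530 + 9077\right) - \left(- \frac{1}{1776 + C{\left(116 \right)}} + y{\left(2,-3 \right)} \left(- \frac{4}{-61} + 35\right)\right) = \left(33530 + 9077\right) + \left(\frac{1}{1776 - 147} - - \frac{- \frac{4}{-61} + 35}{5}\right) = 42607 + \left(\frac{1}{1776 - 147} - - \frac{\left(-4\right) \left(- \frac{1}{61}\right) + 35}{5}\right) = 42607 - \left(- \frac{1}{1776 - 147} - \frac{\frac{4}{61} + 35}{5}\right) = 42607 + \left(\frac{1}{1629} - \left(- \frac{1}{5}\right) \frac{2139}{61}\right) = 42607 + \left(\frac{1}{1629} - - \frac{2139}{305}\right) = 42607 + \left(\frac{1}{1629} + \frac{2139}{305}\right) = 42607 + \frac{3484736}{496845} = \frac{21172559651}{496845}$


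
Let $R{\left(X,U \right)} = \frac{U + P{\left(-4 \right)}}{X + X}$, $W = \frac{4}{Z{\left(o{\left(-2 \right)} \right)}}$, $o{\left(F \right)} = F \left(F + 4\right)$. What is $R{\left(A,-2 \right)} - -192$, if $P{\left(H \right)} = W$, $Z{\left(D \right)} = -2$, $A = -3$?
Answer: $\frac{578}{3} \approx 192.67$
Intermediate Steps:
$o{\left(F \right)} = F \left(4 + F\right)$
$W = -2$ ($W = \frac{4}{-2} = 4 \left(- \frac{1}{2}\right) = -2$)
$P{\left(H \right)} = -2$
$R{\left(X,U \right)} = \frac{-2 + U}{2 X}$ ($R{\left(X,U \right)} = \frac{U - 2}{X + X} = \frac{-2 + U}{2 X}$)
$R{\left(A,-2 \right)} - -192 = \frac{-2 - 2}{2 \left(-3\right)} - -192 = \frac{1}{2} \left(- \frac{1}{3}\right) \left(-4\right) + 192 = \frac{2}{3} + 192 = \frac{578}{3}$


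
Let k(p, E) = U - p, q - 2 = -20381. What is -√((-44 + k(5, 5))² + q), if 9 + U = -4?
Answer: -I*√16535 ≈ -128.59*I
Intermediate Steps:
U = -13 (U = -9 - 4 = -13)
q = -20379 (q = 2 - 20381 = -20379)
k(p, E) = -13 - p
-√((-44 + k(5, 5))² + q) = -√((-44 + (-13 - 1*5))² - 20379) = -√((-44 + (-13 - 5))² - 20379) = -√((-44 - 18)² - 20379) = -√((-62)² - 20379) = -√(3844 - 20379) = -√(-16535) = -I*√16535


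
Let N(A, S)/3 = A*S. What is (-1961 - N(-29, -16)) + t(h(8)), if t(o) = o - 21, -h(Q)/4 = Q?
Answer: -3406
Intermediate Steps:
h(Q) = -4*Q
N(A, S) = 3*A*S (N(A, S) = 3*(A*S) = 3*A*S)
t(o) = -21 + o
(-1961 - N(-29, -16)) + t(h(8)) = (-1961 - 3*(-29)*(-16)) + (-21 - 4*8) = (-1961 - 1*1392) + (-21 - 32) = (-1961 - 1392) - 53 = -3353 - 53 = -3406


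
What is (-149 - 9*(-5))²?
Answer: 10816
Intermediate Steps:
(-149 - 9*(-5))² = (-149 + 45)² = (-104)² = 10816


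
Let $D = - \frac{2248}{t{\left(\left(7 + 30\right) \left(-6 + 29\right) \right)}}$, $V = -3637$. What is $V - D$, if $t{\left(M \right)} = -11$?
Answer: $- \frac{42255}{11} \approx -3841.4$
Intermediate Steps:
$D = \frac{2248}{11}$ ($D = - \frac{2248}{-11} = \left(-2248\right) \left(- \frac{1}{11}\right) = \frac{2248}{11} \approx 204.36$)
$V - D = -3637 - \frac{2248}{11} = - \frac{42255}{11}$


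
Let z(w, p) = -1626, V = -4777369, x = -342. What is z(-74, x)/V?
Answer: 1626/4777369 ≈ 0.00034035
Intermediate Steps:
z(-74, x)/V = -1626/(-4777369) = -1626*(-1/4777369) = 1626/4777369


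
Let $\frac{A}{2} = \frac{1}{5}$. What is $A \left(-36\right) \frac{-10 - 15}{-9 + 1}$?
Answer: $-45$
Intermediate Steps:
$A = \frac{2}{5} \approx 0.4$
$A \left(-36\right) \frac{-10 - 15}{-9 + 1} = \frac{2}{5} \left(-36\right) \frac{-10 - 15}{-9 + 1} = - \frac{72 \left(- \frac{25}{-8}\right)}{5} = - \frac{72 \left(\left(-25\right) \left(- \frac{1}{8}\right)\right)}{5} = \left(- \frac{72}{5}\right) \frac{25}{8} = -45$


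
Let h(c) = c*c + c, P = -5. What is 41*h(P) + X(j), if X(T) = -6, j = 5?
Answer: 814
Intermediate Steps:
h(c) = c + c² (h(c) = c² + c = c + c²)
41*h(P) + X(j) = 41*(-5*(1 - 5)) - 6 = 41*(-5*(-4)) - 6 = 41*20 - 6 = 820 - 6 = 814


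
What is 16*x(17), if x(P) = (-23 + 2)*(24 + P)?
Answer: -13776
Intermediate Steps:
x(P) = -504 - 21*P (x(P) = -21*(24 + P) = -504 - 21*P)
16*x(17) = 16*(-504 - 21*17) = 16*(-504 - 357) = 16*(-861) = -13776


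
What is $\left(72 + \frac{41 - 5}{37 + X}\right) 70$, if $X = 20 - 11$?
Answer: $\frac{117180}{23} \approx 5094.8$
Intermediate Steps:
$X = 9$
$\left(72 + \frac{41 - 5}{37 + X}\right) 70 = \left(72 + \frac{41 - 5}{37 + 9}\right) 70 = \left(72 + \frac{36}{46}\right) 70 = \left(72 + 36 \cdot \frac{1}{46}\right) 70 = \left(72 + \frac{18}{23}\right) 70 = \frac{1674}{23} \cdot 70 = \frac{117180}{23}$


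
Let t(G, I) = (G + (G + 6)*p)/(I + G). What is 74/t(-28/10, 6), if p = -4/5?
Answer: -2960/67 ≈ -44.179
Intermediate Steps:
p = -4/5 (p = -4*1/5 = -4/5 ≈ -0.80000)
t(G, I) = (-24/5 + G/5)/(G + I) (t(G, I) = (G + (G + 6)*(-4/5))/(I + G) = (G + (6 + G)*(-4/5))/(G + I) = (G + (-24/5 - 4*G/5))/(G + I) = (-24/5 + G/5)/(G + I))
74/t(-28/10, 6) = 74/(((-24 - 28/10)/(5*(-28/10 + 6)))) = 74/(((-24 - 28*1/10)/(5*(-28*1/10 + 6)))) = 74/(((-24 - 14/5)/(5*(-14/5 + 6)))) = 74/(((1/5)*(-134/5)/(16/5))) = 74/(((1/5)*(5/16)*(-134/5))) = 74/(-67/40) = 74*(-40/67) = -2960/67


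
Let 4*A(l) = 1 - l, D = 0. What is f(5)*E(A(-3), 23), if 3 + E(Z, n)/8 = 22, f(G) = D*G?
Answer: 0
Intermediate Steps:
A(l) = ¼ - l/4 (A(l) = (1 - l)/4 = ¼ - l/4)
f(G) = 0 (f(G) = 0*G = 0)
E(Z, n) = 152 (E(Z, n) = -24 + 8*22 = -24 + 176 = 152)
f(5)*E(A(-3), 23) = 0*152 = 0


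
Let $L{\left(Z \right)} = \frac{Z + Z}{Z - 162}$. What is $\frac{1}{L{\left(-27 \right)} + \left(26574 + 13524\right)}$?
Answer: $\frac{7}{280688} \approx 2.4939 \cdot 10^{-5}$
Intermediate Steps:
$L{\left(Z \right)} = \frac{2 Z}{-162 + Z}$
$\frac{1}{L{\left(-27 \right)} + \left(26574 + 13524\right)} = \frac{1}{2 \left(-27\right) \frac{1}{-162 - 27} + \left(26574 + 13524\right)} = \frac{1}{2 \left(-27\right) \frac{1}{-189} + 40098} = \frac{1}{2 \left(-27\right) \left(- \frac{1}{189}\right) + 40098} = \frac{1}{\frac{2}{7} + 40098} = \frac{1}{\frac{280688}{7}} = \frac{7}{280688}$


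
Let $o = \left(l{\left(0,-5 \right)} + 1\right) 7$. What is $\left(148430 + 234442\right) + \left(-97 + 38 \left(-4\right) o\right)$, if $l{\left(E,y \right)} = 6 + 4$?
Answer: $371071$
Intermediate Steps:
$l{\left(E,y \right)} = 10$
$o = 77$ ($o = \left(10 + 1\right) 7 = 11 \cdot 7 = 77$)
$\left(148430 + 234442\right) + \left(-97 + 38 \left(-4\right) o\right) = \left(148430 + 234442\right) + \left(-97 + 38 \left(-4\right) 77\right) = 382872 - 11801 = 371071$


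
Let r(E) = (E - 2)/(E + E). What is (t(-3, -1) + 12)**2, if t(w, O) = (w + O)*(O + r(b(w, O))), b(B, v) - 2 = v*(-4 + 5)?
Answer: 324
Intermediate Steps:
b(B, v) = 2 + v (b(B, v) = 2 + v*(-4 + 5) = 2 + v*1 = 2 + v)
r(E) = (-2 + E)/(2*E) (r(E) = (-2 + E)/((2*E)) = (-2 + E)*(1/(2*E)) = (-2 + E)/(2*E))
t(w, O) = (O + w)*(O + O/(2*(2 + O))) (t(w, O) = (w + O)*(O + (-2 + (2 + O))/(2*(2 + O))) = (O + w)*(O + O/(2*(2 + O))))
(t(-3, -1) + 12)**2 = ((1/2)*(-1)*(-1 - 3 + 2*(2 - 1)*(-1 - 3))/(2 - 1) + 12)**2 = ((1/2)*(-1)*(-1 - 3 + 2*1*(-4))/1 + 12)**2 = ((1/2)*(-1)*1*(-1 - 3 - 8) + 12)**2 = ((1/2)*(-1)*1*(-12) + 12)**2 = (6 + 12)**2 = 18**2 = 324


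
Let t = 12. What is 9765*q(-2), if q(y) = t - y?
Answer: 136710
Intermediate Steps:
q(y) = 12 - y
9765*q(-2) = 9765*(12 - 1*(-2)) = 9765*(12 + 2) = 9765*14 = 136710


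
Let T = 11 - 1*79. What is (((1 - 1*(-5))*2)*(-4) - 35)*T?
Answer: 5644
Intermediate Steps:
T = -68 (T = 11 - 79 = -68)
(((1 - 1*(-5))*2)*(-4) - 35)*T = (((1 - 1*(-5))*2)*(-4) - 35)*(-68) = (((1 + 5)*2)*(-4) - 35)*(-68) = ((6*2)*(-4) - 35)*(-68) = (12*(-4) - 35)*(-68) = (-48 - 35)*(-68) = -83*(-68) = 5644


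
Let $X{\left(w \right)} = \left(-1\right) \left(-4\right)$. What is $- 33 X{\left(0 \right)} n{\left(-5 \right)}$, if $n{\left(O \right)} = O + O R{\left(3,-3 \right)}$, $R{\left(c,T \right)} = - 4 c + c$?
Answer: $-5280$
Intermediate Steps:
$R{\left(c,T \right)} = - 3 c$
$n{\left(O \right)} = - 8 O$ ($n{\left(O \right)} = O + O \left(\left(-3\right) 3\right) = O + O \left(-9\right) = O - 9 O = - 8 O$)
$X{\left(w \right)} = 4$
$- 33 X{\left(0 \right)} n{\left(-5 \right)} = \left(-33\right) 4 \left(\left(-8\right) \left(-5\right)\right) = \left(-132\right) 40 = -5280$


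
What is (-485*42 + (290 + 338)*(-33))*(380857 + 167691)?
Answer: -22542031512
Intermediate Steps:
(-485*42 + (290 + 338)*(-33))*(380857 + 167691) = (-20370 + 628*(-33))*548548 = (-20370 - 20724)*548548 = -41094*548548 = -22542031512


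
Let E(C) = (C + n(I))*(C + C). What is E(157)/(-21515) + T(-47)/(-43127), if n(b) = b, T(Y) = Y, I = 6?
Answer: -2206314909/927877405 ≈ -2.3778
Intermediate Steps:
E(C) = 2*C*(6 + C) (E(C) = (C + 6)*(C + C) = (6 + C)*(2*C) = 2*C*(6 + C))
E(157)/(-21515) + T(-47)/(-43127) = (2*157*(6 + 157))/(-21515) - 47/(-43127) = (2*157*163)*(-1/21515) - 47*(-1/43127) = 51182*(-1/21515) + 47/43127 = -51182/21515 + 47/43127 = -2206314909/927877405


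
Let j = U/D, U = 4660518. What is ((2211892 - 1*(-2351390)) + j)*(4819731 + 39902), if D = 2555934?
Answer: 9446682928986317083/425989 ≈ 2.2176e+13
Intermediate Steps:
j = 776753/425989 (j = 4660518/2555934 = 4660518*(1/2555934) = 776753/425989 ≈ 1.8234)
((2211892 - 1*(-2351390)) + j)*(4819731 + 39902) = ((2211892 - 1*(-2351390)) + 776753/425989)*(4819731 + 39902) = ((2211892 + 2351390) + 776753/425989)*4859633 = (4563282 + 776753/425989)*4859633 = (1943908712651/425989)*4859633 = 9446682928986317083/425989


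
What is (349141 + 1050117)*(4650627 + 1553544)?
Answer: 8681235905118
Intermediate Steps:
(349141 + 1050117)*(4650627 + 1553544) = 1399258*6204171 = 8681235905118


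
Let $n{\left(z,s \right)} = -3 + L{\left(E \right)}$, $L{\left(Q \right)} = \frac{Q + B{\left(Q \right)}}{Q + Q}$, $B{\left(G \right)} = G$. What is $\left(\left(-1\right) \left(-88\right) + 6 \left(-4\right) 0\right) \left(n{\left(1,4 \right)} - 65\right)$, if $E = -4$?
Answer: $-5896$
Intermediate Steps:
$L{\left(Q \right)} = 1$ ($L{\left(Q \right)} = \frac{Q + Q}{Q + Q} = \frac{2 Q}{2 Q} = 2 Q \frac{1}{2 Q} = 1$)
$n{\left(z,s \right)} = -2$ ($n{\left(z,s \right)} = -3 + 1 = -2$)
$\left(\left(-1\right) \left(-88\right) + 6 \left(-4\right) 0\right) \left(n{\left(1,4 \right)} - 65\right) = \left(\left(-1\right) \left(-88\right) + 6 \left(-4\right) 0\right) \left(-2 - 65\right) = \left(88 - 0\right) \left(-67\right) = \left(88 + 0\right) \left(-67\right) = 88 \left(-67\right) = -5896$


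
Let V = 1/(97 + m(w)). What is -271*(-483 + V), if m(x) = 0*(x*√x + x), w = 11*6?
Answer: 12696350/97 ≈ 1.3089e+5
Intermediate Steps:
w = 66
m(x) = 0 (m(x) = 0*(x^(3/2) + x) = 0*(x + x^(3/2)) = 0)
V = 1/97 (V = 1/(97 + 0) = 1/97 ≈ 0.010309)
-271*(-483 + V) = -271*(-483 + 1/97) = -271*(-46850/97) = 12696350/97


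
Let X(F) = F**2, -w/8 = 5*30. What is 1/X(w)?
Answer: 1/1440000 ≈ 6.9444e-7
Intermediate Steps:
w = -1200 (w = -40*30 = -8*150 = -1200)
1/X(w) = 1/((-1200)**2) = 1/1440000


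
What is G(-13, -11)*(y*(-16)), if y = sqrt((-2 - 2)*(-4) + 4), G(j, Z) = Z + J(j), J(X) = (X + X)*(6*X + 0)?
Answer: -64544*sqrt(5) ≈ -1.4432e+5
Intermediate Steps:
J(X) = 12*X**2 (J(X) = (2*X)*(6*X) = 12*X**2)
G(j, Z) = Z + 12*j**2
y = 2*sqrt(5) (y = sqrt(-4*(-4) + 4) = sqrt(16 + 4) = sqrt(20) = 2*sqrt(5) ≈ 4.4721)
G(-13, -11)*(y*(-16)) = (-11 + 12*(-13)**2)*((2*sqrt(5))*(-16)) = (-11 + 12*169)*(-32*sqrt(5)) = (-11 + 2028)*(-32*sqrt(5)) = 2017*(-32*sqrt(5)) = -64544*sqrt(5)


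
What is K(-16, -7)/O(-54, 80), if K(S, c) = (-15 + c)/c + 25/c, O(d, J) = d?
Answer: 1/126 ≈ 0.0079365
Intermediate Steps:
K(S, c) = 25/c + (-15 + c)/c (K(S, c) = (-15 + c)/c + 25/c = 25/c + (-15 + c)/c)
K(-16, -7)/O(-54, 80) = ((10 - 7)/(-7))/(-54) = -⅐*3*(-1/54) = -3/7*(-1/54) = 1/126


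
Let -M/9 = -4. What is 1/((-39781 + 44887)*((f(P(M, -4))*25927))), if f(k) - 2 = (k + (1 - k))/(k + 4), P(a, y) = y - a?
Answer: 6/1566535267 ≈ 3.8301e-9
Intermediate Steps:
M = 36 (M = -9*(-4) = 36)
f(k) = 2 + 1/(4 + k) (f(k) = 2 + (k + (1 - k))/(k + 4) = 2 + 1/(4 + k))
1/((-39781 + 44887)*((f(P(M, -4))*25927))) = 1/((-39781 + 44887)*((((9 + 2*(-4 - 1*36))/(4 + (-4 - 1*36)))*25927))) = 1/(5106*((((9 + 2*(-4 - 36))/(4 + (-4 - 36)))*25927))) = 1/(5106*((((9 + 2*(-40))/(4 - 40))*25927))) = 1/(5106*((((9 - 80)/(-36))*25927))) = 1/(5106*((-1/36*(-71)*25927))) = 1/(5106*(((71/36)*25927))) = 1/(5106*(1840817/36)) = (1/5106)*(36/1840817) = 6/1566535267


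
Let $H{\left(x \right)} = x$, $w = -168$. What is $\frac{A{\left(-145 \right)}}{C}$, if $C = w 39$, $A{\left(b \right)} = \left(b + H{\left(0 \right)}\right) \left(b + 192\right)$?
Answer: $\frac{6815}{6552} \approx 1.0401$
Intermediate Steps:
$A{\left(b \right)} = b \left(192 + b\right)$ ($A{\left(b \right)} = \left(b + 0\right) \left(b + 192\right) = b \left(192 + b\right)$)
$C = -6552$ ($C = \left(-168\right) 39 = -6552$)
$\frac{A{\left(-145 \right)}}{C} = \frac{\left(-145\right) \left(192 - 145\right)}{-6552} = \left(-145\right) 47 \left(- \frac{1}{6552}\right) = \left(-6815\right) \left(- \frac{1}{6552}\right) = \frac{6815}{6552}$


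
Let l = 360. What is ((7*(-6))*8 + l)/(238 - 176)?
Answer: 12/31 ≈ 0.38710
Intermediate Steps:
((7*(-6))*8 + l)/(238 - 176) = ((7*(-6))*8 + 360)/(238 - 176) = (-42*8 + 360)/62 = (-336 + 360)*(1/62) = 24*(1/62) = 12/31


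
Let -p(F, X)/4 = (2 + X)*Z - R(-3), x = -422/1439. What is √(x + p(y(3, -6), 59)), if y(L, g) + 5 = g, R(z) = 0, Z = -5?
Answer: √2525672362/1439 ≈ 34.924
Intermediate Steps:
x = -422/1439 (x = -422*1/1439 = -422/1439 ≈ -0.29326)
y(L, g) = -5 + g
p(F, X) = 40 + 20*X (p(F, X) = -4*((2 + X)*(-5) - 1*0) = -4*((-10 - 5*X) + 0) = -4*(-10 - 5*X) = 40 + 20*X)
√(x + p(y(3, -6), 59)) = √(-422/1439 + (40 + 20*59)) = √(-422/1439 + (40 + 1180)) = √(-422/1439 + 1220) = √(1755158/1439) = √2525672362/1439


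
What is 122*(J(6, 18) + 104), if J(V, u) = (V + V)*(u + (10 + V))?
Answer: 62464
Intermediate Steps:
J(V, u) = 2*V*(10 + V + u) (J(V, u) = (2*V)*(10 + V + u) = 2*V*(10 + V + u))
122*(J(6, 18) + 104) = 122*(2*6*(10 + 6 + 18) + 104) = 122*(2*6*34 + 104) = 122*(408 + 104) = 122*512 = 62464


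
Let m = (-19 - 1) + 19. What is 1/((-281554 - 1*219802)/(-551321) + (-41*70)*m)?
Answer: 551321/1582792626 ≈ 0.00034832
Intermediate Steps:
m = -1 (m = -20 + 19 = -1)
1/((-281554 - 1*219802)/(-551321) + (-41*70)*m) = 1/((-281554 - 1*219802)/(-551321) - 41*70*(-1)) = 1/((-281554 - 219802)*(-1/551321) - 2870*(-1)) = 1/(-501356*(-1/551321) + 2870) = 1/(501356/551321 + 2870) = 1/(1582792626/551321) = 551321/1582792626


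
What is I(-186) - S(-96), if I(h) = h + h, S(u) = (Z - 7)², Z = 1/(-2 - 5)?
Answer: -20728/49 ≈ -423.02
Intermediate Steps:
Z = -⅐ (Z = 1/(-7) = -⅐ ≈ -0.14286)
S(u) = 2500/49 (S(u) = (-⅐ - 7)² = (-50/7)² = 2500/49)
I(h) = 2*h
I(-186) - S(-96) = 2*(-186) - 1*2500/49 = -372 - 2500/49 = -20728/49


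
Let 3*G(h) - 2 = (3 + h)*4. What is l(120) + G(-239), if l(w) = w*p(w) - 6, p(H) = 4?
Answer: 160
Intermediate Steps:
G(h) = 14/3 + 4*h/3 (G(h) = ⅔ + ((3 + h)*4)/3 = ⅔ + (12 + 4*h)/3 = ⅔ + (4 + 4*h/3) = 14/3 + 4*h/3)
l(w) = -6 + 4*w (l(w) = w*4 - 6 = 4*w - 6 = -6 + 4*w)
l(120) + G(-239) = (-6 + 4*120) + (14/3 + (4/3)*(-239)) = (-6 + 480) + (14/3 - 956/3) = 474 - 314 = 160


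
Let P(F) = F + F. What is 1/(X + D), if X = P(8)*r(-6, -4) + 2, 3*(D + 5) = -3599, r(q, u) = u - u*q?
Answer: -3/4952 ≈ -0.00060582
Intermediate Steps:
r(q, u) = u - q*u
D = -3614/3 (D = -5 + (⅓)*(-3599) = -5 - 3599/3 = -3614/3 ≈ -1204.7)
P(F) = 2*F
X = -446 (X = (2*8)*(-4*(1 - 1*(-6))) + 2 = 16*(-4*(1 + 6)) + 2 = 16*(-4*7) + 2 = 16*(-28) + 2 = -448 + 2 = -446)
1/(X + D) = 1/(-446 - 3614/3) = 1/(-4952/3) = -3/4952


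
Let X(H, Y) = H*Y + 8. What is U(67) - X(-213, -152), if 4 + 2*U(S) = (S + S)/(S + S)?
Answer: -64771/2 ≈ -32386.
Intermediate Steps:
X(H, Y) = 8 + H*Y
U(S) = -3/2 (U(S) = -2 + ((S + S)/(S + S))/2 = -2 + ((2*S)/((2*S)))/2 = -2 + ((2*S)*(1/(2*S)))/2 = -2 + (1/2)*1 = -2 + 1/2 = -3/2)
U(67) - X(-213, -152) = -3/2 - (8 - 213*(-152)) = -3/2 - (8 + 32376) = -3/2 - 1*32384 = -3/2 - 32384 = -64771/2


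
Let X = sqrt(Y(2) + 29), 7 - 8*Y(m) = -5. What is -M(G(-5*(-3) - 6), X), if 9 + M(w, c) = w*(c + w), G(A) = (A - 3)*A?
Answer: -2907 - 27*sqrt(122) ≈ -3205.2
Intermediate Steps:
Y(m) = 3/2 (Y(m) = 7/8 - 1/8*(-5) = 7/8 + 5/8 = 3/2)
X = sqrt(122)/2 (X = sqrt(3/2 + 29) = sqrt(61/2) = sqrt(122)/2 ≈ 5.5227)
G(A) = A*(-3 + A) (G(A) = (-3 + A)*A = A*(-3 + A))
M(w, c) = -9 + w*(c + w)
-M(G(-5*(-3) - 6), X) = -(-9 + ((-5*(-3) - 6)*(-3 + (-5*(-3) - 6)))**2 + (sqrt(122)/2)*((-5*(-3) - 6)*(-3 + (-5*(-3) - 6)))) = -(-9 + ((15 - 6)*(-3 + (15 - 6)))**2 + (sqrt(122)/2)*((15 - 6)*(-3 + (15 - 6)))) = -(-9 + (9*(-3 + 9))**2 + (sqrt(122)/2)*(9*(-3 + 9))) = -(-9 + (9*6)**2 + (sqrt(122)/2)*(9*6)) = -(-9 + 54**2 + (sqrt(122)/2)*54) = -(-9 + 2916 + 27*sqrt(122)) = -(2907 + 27*sqrt(122)) = -2907 - 27*sqrt(122)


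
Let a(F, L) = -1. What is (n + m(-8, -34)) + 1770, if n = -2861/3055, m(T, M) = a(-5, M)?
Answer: 5401434/3055 ≈ 1768.1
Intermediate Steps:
m(T, M) = -1
n = -2861/3055 (n = -2861*1/3055 = -2861/3055 ≈ -0.93650)
(n + m(-8, -34)) + 1770 = (-2861/3055 - 1) + 1770 = -5916/3055 + 1770 = 5401434/3055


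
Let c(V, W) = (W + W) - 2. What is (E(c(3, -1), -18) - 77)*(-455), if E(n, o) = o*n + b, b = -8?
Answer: 5915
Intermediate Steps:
c(V, W) = -2 + 2*W (c(V, W) = 2*W - 2 = -2 + 2*W)
E(n, o) = -8 + n*o (E(n, o) = o*n - 8 = n*o - 8 = -8 + n*o)
(E(c(3, -1), -18) - 77)*(-455) = ((-8 + (-2 + 2*(-1))*(-18)) - 77)*(-455) = ((-8 + (-2 - 2)*(-18)) - 77)*(-455) = ((-8 - 4*(-18)) - 77)*(-455) = ((-8 + 72) - 77)*(-455) = (64 - 77)*(-455) = -13*(-455) = 5915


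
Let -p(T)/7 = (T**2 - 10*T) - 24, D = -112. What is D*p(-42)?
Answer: 1693440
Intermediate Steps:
p(T) = 168 - 7*T**2 + 70*T (p(T) = -7*((T**2 - 10*T) - 24) = -7*(-24 + T**2 - 10*T) = 168 - 7*T**2 + 70*T)
D*p(-42) = -112*(168 - 7*(-42)**2 + 70*(-42)) = -112*(168 - 7*1764 - 2940) = -112*(168 - 12348 - 2940) = -112*(-15120) = 1693440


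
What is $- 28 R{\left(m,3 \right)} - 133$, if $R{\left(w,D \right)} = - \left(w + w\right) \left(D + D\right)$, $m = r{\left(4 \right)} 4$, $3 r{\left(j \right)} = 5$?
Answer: $2107$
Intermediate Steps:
$r{\left(j \right)} = \frac{5}{3}$ ($r{\left(j \right)} = \frac{1}{3} \cdot 5 = \frac{5}{3}$)
$m = \frac{20}{3}$ ($m = \frac{5}{3} \cdot 4 = \frac{20}{3} \approx 6.6667$)
$R{\left(w,D \right)} = - 4 D w$ ($R{\left(w,D \right)} = - 2 w 2 D = - 4 D w$)
$- 28 R{\left(m,3 \right)} - 133 = - 28 \left(\left(-4\right) 3 \cdot \frac{20}{3}\right) - 133 = \left(-28\right) \left(-80\right) - 133 = 2240 - 133 = 2107$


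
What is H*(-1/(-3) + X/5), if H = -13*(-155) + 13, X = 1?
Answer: 5408/5 ≈ 1081.6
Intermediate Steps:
H = 2028 (H = 2015 + 13 = 2028)
H*(-1/(-3) + X/5) = 2028*(-1/(-3) + 1/5) = 2028*(-1*(-⅓) + 1*(⅕)) = 2028*(⅓ + ⅕) = 2028*(8/15) = 5408/5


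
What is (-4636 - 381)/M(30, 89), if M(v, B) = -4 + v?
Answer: -5017/26 ≈ -192.96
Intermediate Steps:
(-4636 - 381)/M(30, 89) = (-4636 - 381)/(-4 + 30) = -5017/26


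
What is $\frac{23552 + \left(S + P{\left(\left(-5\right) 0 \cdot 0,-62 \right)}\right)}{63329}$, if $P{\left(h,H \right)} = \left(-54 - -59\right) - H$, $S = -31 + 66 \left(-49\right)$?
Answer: $\frac{20354}{63329} \approx 0.3214$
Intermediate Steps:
$S = -3265$ ($S = -31 - 3234 = -3265$)
$P{\left(h,H \right)} = 5 - H$ ($P{\left(h,H \right)} = \left(-54 + 59\right) - H = 5 - H$)
$\frac{23552 + \left(S + P{\left(\left(-5\right) 0 \cdot 0,-62 \right)}\right)}{63329} = \frac{23552 + \left(-3265 + \left(5 - -62\right)\right)}{63329} = \left(23552 + \left(-3265 + \left(5 + 62\right)\right)\right) \frac{1}{63329} = \left(23552 + \left(-3265 + 67\right)\right) \frac{1}{63329} = \left(23552 - 3198\right) \frac{1}{63329} = 20354 \cdot \frac{1}{63329} = \frac{20354}{63329}$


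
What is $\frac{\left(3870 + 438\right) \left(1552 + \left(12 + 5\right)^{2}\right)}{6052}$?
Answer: $\frac{1982757}{1513} \approx 1310.5$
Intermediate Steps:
$\frac{\left(3870 + 438\right) \left(1552 + \left(12 + 5\right)^{2}\right)}{6052} = 4308 \left(1552 + 17^{2}\right) \frac{1}{6052} = 4308 \left(1552 + 289\right) \frac{1}{6052} = 4308 \cdot 1841 \cdot \frac{1}{6052} = 7931028 \cdot \frac{1}{6052} = \frac{1982757}{1513}$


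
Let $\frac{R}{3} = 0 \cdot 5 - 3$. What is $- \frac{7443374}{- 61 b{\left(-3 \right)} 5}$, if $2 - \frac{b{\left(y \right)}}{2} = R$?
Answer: $\frac{3721687}{3355} \approx 1109.3$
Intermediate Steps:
$R = -9$ ($R = 3 \left(0 \cdot 5 - 3\right) = 3 \left(0 - 3\right) = 3 \left(-3\right) = -9$)
$b{\left(y \right)} = 22$ ($b{\left(y \right)} = 4 - -18 = 4 + 18 = 22$)
$- \frac{7443374}{- 61 b{\left(-3 \right)} 5} = - \frac{7443374}{\left(-61\right) 22 \cdot 5} = - \frac{7443374}{\left(-1342\right) 5} = - \frac{7443374}{-6710} = \left(-7443374\right) \left(- \frac{1}{6710}\right) = \frac{3721687}{3355}$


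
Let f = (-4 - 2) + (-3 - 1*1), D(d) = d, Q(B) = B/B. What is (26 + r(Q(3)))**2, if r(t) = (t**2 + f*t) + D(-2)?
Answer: 225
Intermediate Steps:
Q(B) = 1
f = -10 (f = -6 + (-3 - 1) = -6 - 4 = -10)
r(t) = -2 + t**2 - 10*t (r(t) = (t**2 - 10*t) - 2 = -2 + t**2 - 10*t)
(26 + r(Q(3)))**2 = (26 + (-2 + 1**2 - 10*1))**2 = (26 + (-2 + 1 - 10))**2 = (26 - 11)**2 = 15**2 = 225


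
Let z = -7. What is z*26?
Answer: -182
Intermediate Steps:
z*26 = -7*26 = -182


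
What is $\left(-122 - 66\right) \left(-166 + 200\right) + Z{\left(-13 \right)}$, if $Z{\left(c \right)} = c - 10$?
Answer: $-6415$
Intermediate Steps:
$Z{\left(c \right)} = -10 + c$ ($Z{\left(c \right)} = c - 10 = -10 + c$)
$\left(-122 - 66\right) \left(-166 + 200\right) + Z{\left(-13 \right)} = \left(-122 - 66\right) \left(-166 + 200\right) - 23 = \left(-188\right) 34 - 23 = -6392 - 23 = -6415$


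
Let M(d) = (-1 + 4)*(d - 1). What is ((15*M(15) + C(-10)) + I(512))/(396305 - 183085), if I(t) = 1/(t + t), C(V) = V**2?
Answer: 747521/218337280 ≈ 0.0034237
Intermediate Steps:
M(d) = -3 + 3*d (M(d) = 3*(-1 + d) = -3 + 3*d)
I(t) = 1/(2*t)
((15*M(15) + C(-10)) + I(512))/(396305 - 183085) = ((15*(-3 + 3*15) + (-10)**2) + (1/2)/512)/(396305 - 183085) = ((15*(-3 + 45) + 100) + (1/2)*(1/512))/213220 = ((15*42 + 100) + 1/1024)*(1/213220) = ((630 + 100) + 1/1024)*(1/213220) = (730 + 1/1024)*(1/213220) = (747521/1024)*(1/213220) = 747521/218337280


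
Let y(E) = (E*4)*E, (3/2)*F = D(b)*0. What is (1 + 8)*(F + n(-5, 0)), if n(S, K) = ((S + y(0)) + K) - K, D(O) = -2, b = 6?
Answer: -45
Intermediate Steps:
F = 0 (F = 2*(-2*0)/3 = (2/3)*0 = 0)
y(E) = 4*E**2 (y(E) = (4*E)*E = 4*E**2)
n(S, K) = S (n(S, K) = ((S + 4*0**2) + K) - K = ((S + 4*0) + K) - K = ((S + 0) + K) - K = (S + K) - K = (K + S) - K = S)
(1 + 8)*(F + n(-5, 0)) = (1 + 8)*(0 - 5) = 9*(-5) = -45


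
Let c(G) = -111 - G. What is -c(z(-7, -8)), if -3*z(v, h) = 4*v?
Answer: 361/3 ≈ 120.33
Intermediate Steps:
z(v, h) = -4*v/3
-c(z(-7, -8)) = -(-111 - (-4)*(-7)/3) = -(-111 - 1*28/3) = -(-111 - 28/3) = -1*(-361/3) = 361/3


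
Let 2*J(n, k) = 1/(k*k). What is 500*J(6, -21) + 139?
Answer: 61549/441 ≈ 139.57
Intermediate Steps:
J(n, k) = 1/(2*k**2) (J(n, k) = 1/(2*((k*k))) = 1/(2*(k**2)) = 1/(2*k**2))
500*J(6, -21) + 139 = 500*((1/2)/(-21)**2) + 139 = 500*((1/2)*(1/441)) + 139 = 500*(1/882) + 139 = 250/441 + 139 = 61549/441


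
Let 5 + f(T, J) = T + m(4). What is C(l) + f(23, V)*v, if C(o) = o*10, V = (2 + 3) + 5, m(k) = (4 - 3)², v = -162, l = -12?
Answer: -3198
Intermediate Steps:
m(k) = 1 (m(k) = 1² = 1)
V = 10 (V = 5 + 5 = 10)
f(T, J) = -4 + T (f(T, J) = -5 + (T + 1) = -5 + (1 + T) = -4 + T)
C(o) = 10*o
C(l) + f(23, V)*v = 10*(-12) + (-4 + 23)*(-162) = -120 + 19*(-162) = -120 - 3078 = -3198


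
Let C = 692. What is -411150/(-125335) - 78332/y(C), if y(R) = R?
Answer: -476661271/4336591 ≈ -109.92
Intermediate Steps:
-411150/(-125335) - 78332/y(C) = -411150/(-125335) - 78332/692 = -411150*(-1/125335) - 78332*1/692 = 82230/25067 - 19583/173 = -476661271/4336591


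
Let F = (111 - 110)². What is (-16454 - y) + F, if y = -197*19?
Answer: -12710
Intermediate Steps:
F = 1 (F = 1² = 1)
y = -3743
(-16454 - y) + F = (-16454 - 1*(-3743)) + 1 = (-16454 + 3743) + 1 = -12711 + 1 = -12710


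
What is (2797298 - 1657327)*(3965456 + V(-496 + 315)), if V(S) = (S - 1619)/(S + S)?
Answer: 818212402335356/181 ≈ 4.5205e+12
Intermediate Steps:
V(S) = (-1619 + S)/(2*S) (V(S) = (-1619 + S)/((2*S)) = (-1619 + S)*(1/(2*S)) = (-1619 + S)/(2*S))
(2797298 - 1657327)*(3965456 + V(-496 + 315)) = (2797298 - 1657327)*(3965456 + (-1619 + (-496 + 315))/(2*(-496 + 315))) = 1139971*(3965456 + (½)*(-1619 - 181)/(-181)) = 1139971*(3965456 + (½)*(-1/181)*(-1800)) = 1139971*(3965456 + 900/181) = 1139971*(717748436/181) = 818212402335356/181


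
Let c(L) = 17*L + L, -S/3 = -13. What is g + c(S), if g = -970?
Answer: -268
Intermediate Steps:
S = 39 (S = -3*(-13) = 39)
c(L) = 18*L
g + c(S) = -970 + 18*39 = -970 + 702 = -268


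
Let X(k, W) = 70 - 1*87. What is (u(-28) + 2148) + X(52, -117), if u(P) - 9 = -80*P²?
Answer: -60580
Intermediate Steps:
X(k, W) = -17 (X(k, W) = 70 - 87 = -17)
u(P) = 9 - 80*P²
(u(-28) + 2148) + X(52, -117) = ((9 - 80*(-28)²) + 2148) - 17 = ((9 - 80*784) + 2148) - 17 = ((9 - 62720) + 2148) - 17 = (-62711 + 2148) - 17 = -60563 - 17 = -60580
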